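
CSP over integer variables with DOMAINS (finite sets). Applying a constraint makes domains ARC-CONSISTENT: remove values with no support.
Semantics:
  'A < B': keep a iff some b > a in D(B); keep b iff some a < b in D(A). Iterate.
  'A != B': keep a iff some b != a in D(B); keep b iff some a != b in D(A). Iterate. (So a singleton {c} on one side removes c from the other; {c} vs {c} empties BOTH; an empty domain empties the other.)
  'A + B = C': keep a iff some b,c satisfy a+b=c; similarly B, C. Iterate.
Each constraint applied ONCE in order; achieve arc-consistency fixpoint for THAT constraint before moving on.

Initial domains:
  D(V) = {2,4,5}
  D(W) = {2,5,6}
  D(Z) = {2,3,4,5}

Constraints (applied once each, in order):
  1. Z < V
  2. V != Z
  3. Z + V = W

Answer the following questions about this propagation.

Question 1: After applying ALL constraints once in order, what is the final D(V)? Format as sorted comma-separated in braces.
Answer: {4}

Derivation:
Constraint 1 (Z < V) on D(Z)={2,3,4,5} D(V)={2,4,5}: Z {2,3,4,5}->{2,3,4}; V {2,4,5}->{4,5}
Constraint 2 (V != Z) on D(V)={4,5} D(Z)={2,3,4}: no change
Constraint 3 (Z + V = W) on D(Z)={2,3,4} D(V)={4,5} D(W)={2,5,6}: Z {2,3,4}->{2}; V {4,5}->{4}; W {2,5,6}->{6}
So after all 3 constraints: D(V) = {4}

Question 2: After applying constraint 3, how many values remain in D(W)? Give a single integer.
Constraint 1 (Z < V) on D(Z)={2,3,4,5} D(V)={2,4,5}: Z {2,3,4,5}->{2,3,4}; V {2,4,5}->{4,5}
Constraint 2 (V != Z) on D(V)={4,5} D(Z)={2,3,4}: no change
Constraint 3 (Z + V = W) on D(Z)={2,3,4} D(V)={4,5} D(W)={2,5,6}: Z {2,3,4}->{2}; V {4,5}->{4}; W {2,5,6}->{6}
So after constraint 3: D(W)={6}, size = 1

Answer: 1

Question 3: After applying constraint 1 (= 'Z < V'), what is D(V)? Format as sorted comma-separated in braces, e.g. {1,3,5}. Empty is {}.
Constraint 1 (Z < V) on D(Z)={2,3,4,5} D(V)={2,4,5}: Z {2,3,4,5}->{2,3,4}; V {2,4,5}->{4,5}
So after constraint 1: D(V) = {4,5}

Answer: {4,5}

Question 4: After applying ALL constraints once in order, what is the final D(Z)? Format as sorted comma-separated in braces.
Constraint 1 (Z < V) on D(Z)={2,3,4,5} D(V)={2,4,5}: Z {2,3,4,5}->{2,3,4}; V {2,4,5}->{4,5}
Constraint 2 (V != Z) on D(V)={4,5} D(Z)={2,3,4}: no change
Constraint 3 (Z + V = W) on D(Z)={2,3,4} D(V)={4,5} D(W)={2,5,6}: Z {2,3,4}->{2}; V {4,5}->{4}; W {2,5,6}->{6}
So after all 3 constraints: D(Z) = {2}

Answer: {2}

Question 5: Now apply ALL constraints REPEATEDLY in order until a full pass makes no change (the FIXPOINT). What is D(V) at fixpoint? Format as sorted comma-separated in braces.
Answer: {4}

Derivation:
pass 0 (initial): D(V)={2,4,5}
pass 1: V {2,4,5}->{4}; W {2,5,6}->{6}; Z {2,3,4,5}->{2}
pass 2: no change
Fixpoint after 2 passes: D(V) = {4}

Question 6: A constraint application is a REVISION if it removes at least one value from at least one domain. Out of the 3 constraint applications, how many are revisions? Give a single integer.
Constraint 1 (Z < V) on D(Z)={2,3,4,5} D(V)={2,4,5}: Z {2,3,4,5}->{2,3,4}; V {2,4,5}->{4,5} => REVISION
Constraint 2 (V != Z) on D(V)={4,5} D(Z)={2,3,4}: no change => not a revision
Constraint 3 (Z + V = W) on D(Z)={2,3,4} D(V)={4,5} D(W)={2,5,6}: Z {2,3,4}->{2}; V {4,5}->{4}; W {2,5,6}->{6} => REVISION
Total revisions = 2

Answer: 2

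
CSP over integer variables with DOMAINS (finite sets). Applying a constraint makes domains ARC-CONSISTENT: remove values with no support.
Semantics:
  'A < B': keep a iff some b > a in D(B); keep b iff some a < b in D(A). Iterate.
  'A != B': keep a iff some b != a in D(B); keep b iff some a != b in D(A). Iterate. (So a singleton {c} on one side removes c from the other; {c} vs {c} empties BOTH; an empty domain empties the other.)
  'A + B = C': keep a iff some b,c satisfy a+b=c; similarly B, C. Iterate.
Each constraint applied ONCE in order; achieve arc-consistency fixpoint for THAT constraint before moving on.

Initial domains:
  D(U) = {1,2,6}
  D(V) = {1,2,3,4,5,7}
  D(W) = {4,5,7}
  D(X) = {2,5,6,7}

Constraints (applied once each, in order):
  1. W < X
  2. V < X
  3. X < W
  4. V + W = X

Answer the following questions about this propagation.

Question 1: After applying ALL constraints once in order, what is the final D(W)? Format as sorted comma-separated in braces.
Answer: {}

Derivation:
Constraint 1 (W < X) on D(W)={4,5,7} D(X)={2,5,6,7}: W {4,5,7}->{4,5}; X {2,5,6,7}->{5,6,7}
Constraint 2 (V < X) on D(V)={1,2,3,4,5,7} D(X)={5,6,7}: V {1,2,3,4,5,7}->{1,2,3,4,5}
Constraint 3 (X < W) on D(X)={5,6,7} D(W)={4,5}: X {5,6,7}->{}; W {4,5}->{}
Constraint 4 (V + W = X) on D(V)={1,2,3,4,5} D(W)={} D(X)={}: V {1,2,3,4,5}->{}
So after all 4 constraints: D(W) = {}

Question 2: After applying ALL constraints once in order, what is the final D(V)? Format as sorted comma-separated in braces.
Answer: {}

Derivation:
Constraint 1 (W < X) on D(W)={4,5,7} D(X)={2,5,6,7}: W {4,5,7}->{4,5}; X {2,5,6,7}->{5,6,7}
Constraint 2 (V < X) on D(V)={1,2,3,4,5,7} D(X)={5,6,7}: V {1,2,3,4,5,7}->{1,2,3,4,5}
Constraint 3 (X < W) on D(X)={5,6,7} D(W)={4,5}: X {5,6,7}->{}; W {4,5}->{}
Constraint 4 (V + W = X) on D(V)={1,2,3,4,5} D(W)={} D(X)={}: V {1,2,3,4,5}->{}
So after all 4 constraints: D(V) = {}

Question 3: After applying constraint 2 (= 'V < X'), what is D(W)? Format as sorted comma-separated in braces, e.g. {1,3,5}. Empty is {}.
Constraint 1 (W < X) on D(W)={4,5,7} D(X)={2,5,6,7}: W {4,5,7}->{4,5}; X {2,5,6,7}->{5,6,7}
Constraint 2 (V < X) on D(V)={1,2,3,4,5,7} D(X)={5,6,7}: V {1,2,3,4,5,7}->{1,2,3,4,5}
So after constraint 2: D(W) = {4,5}

Answer: {4,5}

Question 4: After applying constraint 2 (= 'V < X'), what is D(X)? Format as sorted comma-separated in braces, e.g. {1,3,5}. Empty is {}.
Answer: {5,6,7}

Derivation:
Constraint 1 (W < X) on D(W)={4,5,7} D(X)={2,5,6,7}: W {4,5,7}->{4,5}; X {2,5,6,7}->{5,6,7}
Constraint 2 (V < X) on D(V)={1,2,3,4,5,7} D(X)={5,6,7}: V {1,2,3,4,5,7}->{1,2,3,4,5}
So after constraint 2: D(X) = {5,6,7}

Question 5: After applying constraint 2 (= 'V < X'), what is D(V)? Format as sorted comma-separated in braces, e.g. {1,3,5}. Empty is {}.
Answer: {1,2,3,4,5}

Derivation:
Constraint 1 (W < X) on D(W)={4,5,7} D(X)={2,5,6,7}: W {4,5,7}->{4,5}; X {2,5,6,7}->{5,6,7}
Constraint 2 (V < X) on D(V)={1,2,3,4,5,7} D(X)={5,6,7}: V {1,2,3,4,5,7}->{1,2,3,4,5}
So after constraint 2: D(V) = {1,2,3,4,5}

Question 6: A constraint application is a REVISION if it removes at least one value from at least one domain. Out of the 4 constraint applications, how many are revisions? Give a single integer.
Constraint 1 (W < X) on D(W)={4,5,7} D(X)={2,5,6,7}: W {4,5,7}->{4,5}; X {2,5,6,7}->{5,6,7} => REVISION
Constraint 2 (V < X) on D(V)={1,2,3,4,5,7} D(X)={5,6,7}: V {1,2,3,4,5,7}->{1,2,3,4,5} => REVISION
Constraint 3 (X < W) on D(X)={5,6,7} D(W)={4,5}: X {5,6,7}->{}; W {4,5}->{} => REVISION
Constraint 4 (V + W = X) on D(V)={1,2,3,4,5} D(W)={} D(X)={}: V {1,2,3,4,5}->{} => REVISION
Total revisions = 4

Answer: 4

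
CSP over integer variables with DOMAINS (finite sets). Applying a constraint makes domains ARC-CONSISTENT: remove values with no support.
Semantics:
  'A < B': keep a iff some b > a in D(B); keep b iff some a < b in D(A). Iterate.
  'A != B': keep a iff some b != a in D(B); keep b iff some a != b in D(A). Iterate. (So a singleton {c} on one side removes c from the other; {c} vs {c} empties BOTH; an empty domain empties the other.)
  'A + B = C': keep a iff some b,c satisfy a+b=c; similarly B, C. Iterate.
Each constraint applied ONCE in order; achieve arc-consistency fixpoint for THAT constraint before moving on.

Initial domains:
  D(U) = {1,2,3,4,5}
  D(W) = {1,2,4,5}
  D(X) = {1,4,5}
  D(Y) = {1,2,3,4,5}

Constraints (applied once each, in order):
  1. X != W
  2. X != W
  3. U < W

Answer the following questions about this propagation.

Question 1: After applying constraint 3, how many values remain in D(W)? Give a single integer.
Answer: 3

Derivation:
Constraint 1 (X != W) on D(X)={1,4,5} D(W)={1,2,4,5}: no change
Constraint 2 (X != W) on D(X)={1,4,5} D(W)={1,2,4,5}: no change
Constraint 3 (U < W) on D(U)={1,2,3,4,5} D(W)={1,2,4,5}: U {1,2,3,4,5}->{1,2,3,4}; W {1,2,4,5}->{2,4,5}
So after constraint 3: D(W)={2,4,5}, size = 3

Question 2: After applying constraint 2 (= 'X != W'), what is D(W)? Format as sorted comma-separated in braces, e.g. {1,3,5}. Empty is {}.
Constraint 1 (X != W) on D(X)={1,4,5} D(W)={1,2,4,5}: no change
Constraint 2 (X != W) on D(X)={1,4,5} D(W)={1,2,4,5}: no change
So after constraint 2: D(W) = {1,2,4,5}

Answer: {1,2,4,5}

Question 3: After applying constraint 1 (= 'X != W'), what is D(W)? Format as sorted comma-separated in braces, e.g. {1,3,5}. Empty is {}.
Constraint 1 (X != W) on D(X)={1,4,5} D(W)={1,2,4,5}: no change
So after constraint 1: D(W) = {1,2,4,5}

Answer: {1,2,4,5}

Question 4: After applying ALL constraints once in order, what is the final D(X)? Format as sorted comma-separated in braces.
Answer: {1,4,5}

Derivation:
Constraint 1 (X != W) on D(X)={1,4,5} D(W)={1,2,4,5}: no change
Constraint 2 (X != W) on D(X)={1,4,5} D(W)={1,2,4,5}: no change
Constraint 3 (U < W) on D(U)={1,2,3,4,5} D(W)={1,2,4,5}: U {1,2,3,4,5}->{1,2,3,4}; W {1,2,4,5}->{2,4,5}
So after all 3 constraints: D(X) = {1,4,5}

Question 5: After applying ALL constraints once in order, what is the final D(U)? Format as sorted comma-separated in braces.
Constraint 1 (X != W) on D(X)={1,4,5} D(W)={1,2,4,5}: no change
Constraint 2 (X != W) on D(X)={1,4,5} D(W)={1,2,4,5}: no change
Constraint 3 (U < W) on D(U)={1,2,3,4,5} D(W)={1,2,4,5}: U {1,2,3,4,5}->{1,2,3,4}; W {1,2,4,5}->{2,4,5}
So after all 3 constraints: D(U) = {1,2,3,4}

Answer: {1,2,3,4}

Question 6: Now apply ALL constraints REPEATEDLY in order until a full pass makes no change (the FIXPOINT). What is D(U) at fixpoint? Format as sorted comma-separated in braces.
pass 0 (initial): D(U)={1,2,3,4,5}
pass 1: U {1,2,3,4,5}->{1,2,3,4}; W {1,2,4,5}->{2,4,5}
pass 2: no change
Fixpoint after 2 passes: D(U) = {1,2,3,4}

Answer: {1,2,3,4}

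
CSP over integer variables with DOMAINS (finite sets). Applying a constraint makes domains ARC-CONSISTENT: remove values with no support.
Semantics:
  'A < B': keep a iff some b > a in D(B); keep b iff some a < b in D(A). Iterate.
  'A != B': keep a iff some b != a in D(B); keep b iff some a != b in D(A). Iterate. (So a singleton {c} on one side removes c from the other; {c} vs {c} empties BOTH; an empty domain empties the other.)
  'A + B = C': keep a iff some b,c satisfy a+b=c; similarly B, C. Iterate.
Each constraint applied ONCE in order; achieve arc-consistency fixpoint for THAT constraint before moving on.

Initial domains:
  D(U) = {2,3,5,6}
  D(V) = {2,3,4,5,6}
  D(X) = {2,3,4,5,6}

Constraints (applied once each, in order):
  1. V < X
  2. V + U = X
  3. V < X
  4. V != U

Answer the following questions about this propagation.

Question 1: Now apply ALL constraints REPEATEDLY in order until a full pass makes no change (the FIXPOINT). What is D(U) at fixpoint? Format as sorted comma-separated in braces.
Answer: {2,3}

Derivation:
pass 0 (initial): D(U)={2,3,5,6}
pass 1: U {2,3,5,6}->{2,3}; V {2,3,4,5,6}->{2,3,4}; X {2,3,4,5,6}->{4,5,6}
pass 2: no change
Fixpoint after 2 passes: D(U) = {2,3}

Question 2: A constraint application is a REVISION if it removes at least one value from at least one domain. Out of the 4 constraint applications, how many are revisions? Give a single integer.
Answer: 2

Derivation:
Constraint 1 (V < X) on D(V)={2,3,4,5,6} D(X)={2,3,4,5,6}: V {2,3,4,5,6}->{2,3,4,5}; X {2,3,4,5,6}->{3,4,5,6} => REVISION
Constraint 2 (V + U = X) on D(V)={2,3,4,5} D(U)={2,3,5,6} D(X)={3,4,5,6}: V {2,3,4,5}->{2,3,4}; U {2,3,5,6}->{2,3}; X {3,4,5,6}->{4,5,6} => REVISION
Constraint 3 (V < X) on D(V)={2,3,4} D(X)={4,5,6}: no change => not a revision
Constraint 4 (V != U) on D(V)={2,3,4} D(U)={2,3}: no change => not a revision
Total revisions = 2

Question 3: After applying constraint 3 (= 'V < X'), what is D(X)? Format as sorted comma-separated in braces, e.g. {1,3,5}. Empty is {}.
Answer: {4,5,6}

Derivation:
Constraint 1 (V < X) on D(V)={2,3,4,5,6} D(X)={2,3,4,5,6}: V {2,3,4,5,6}->{2,3,4,5}; X {2,3,4,5,6}->{3,4,5,6}
Constraint 2 (V + U = X) on D(V)={2,3,4,5} D(U)={2,3,5,6} D(X)={3,4,5,6}: V {2,3,4,5}->{2,3,4}; U {2,3,5,6}->{2,3}; X {3,4,5,6}->{4,5,6}
Constraint 3 (V < X) on D(V)={2,3,4} D(X)={4,5,6}: no change
So after constraint 3: D(X) = {4,5,6}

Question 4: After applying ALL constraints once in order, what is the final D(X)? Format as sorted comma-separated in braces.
Answer: {4,5,6}

Derivation:
Constraint 1 (V < X) on D(V)={2,3,4,5,6} D(X)={2,3,4,5,6}: V {2,3,4,5,6}->{2,3,4,5}; X {2,3,4,5,6}->{3,4,5,6}
Constraint 2 (V + U = X) on D(V)={2,3,4,5} D(U)={2,3,5,6} D(X)={3,4,5,6}: V {2,3,4,5}->{2,3,4}; U {2,3,5,6}->{2,3}; X {3,4,5,6}->{4,5,6}
Constraint 3 (V < X) on D(V)={2,3,4} D(X)={4,5,6}: no change
Constraint 4 (V != U) on D(V)={2,3,4} D(U)={2,3}: no change
So after all 4 constraints: D(X) = {4,5,6}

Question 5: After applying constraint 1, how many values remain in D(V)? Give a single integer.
Answer: 4

Derivation:
Constraint 1 (V < X) on D(V)={2,3,4,5,6} D(X)={2,3,4,5,6}: V {2,3,4,5,6}->{2,3,4,5}; X {2,3,4,5,6}->{3,4,5,6}
So after constraint 1: D(V)={2,3,4,5}, size = 4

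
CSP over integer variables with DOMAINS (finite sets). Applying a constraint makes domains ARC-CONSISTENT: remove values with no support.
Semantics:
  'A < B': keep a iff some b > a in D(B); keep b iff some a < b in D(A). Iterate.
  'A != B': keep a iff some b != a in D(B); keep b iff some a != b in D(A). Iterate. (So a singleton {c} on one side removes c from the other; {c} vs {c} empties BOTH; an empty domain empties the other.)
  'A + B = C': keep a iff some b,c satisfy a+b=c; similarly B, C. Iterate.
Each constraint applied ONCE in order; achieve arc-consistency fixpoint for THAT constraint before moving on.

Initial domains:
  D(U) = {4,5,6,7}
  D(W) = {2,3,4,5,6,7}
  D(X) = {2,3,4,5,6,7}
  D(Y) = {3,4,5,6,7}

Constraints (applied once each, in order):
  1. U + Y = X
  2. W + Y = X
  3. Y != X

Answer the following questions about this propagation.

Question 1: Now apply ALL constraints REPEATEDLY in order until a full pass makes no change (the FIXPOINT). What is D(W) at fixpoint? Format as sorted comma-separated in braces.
Answer: {4}

Derivation:
pass 0 (initial): D(W)={2,3,4,5,6,7}
pass 1: U {4,5,6,7}->{4}; W {2,3,4,5,6,7}->{4}; X {2,3,4,5,6,7}->{7}; Y {3,4,5,6,7}->{3}
pass 2: no change
Fixpoint after 2 passes: D(W) = {4}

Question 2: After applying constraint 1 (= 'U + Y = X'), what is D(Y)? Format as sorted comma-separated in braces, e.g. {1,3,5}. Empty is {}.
Answer: {3}

Derivation:
Constraint 1 (U + Y = X) on D(U)={4,5,6,7} D(Y)={3,4,5,6,7} D(X)={2,3,4,5,6,7}: U {4,5,6,7}->{4}; Y {3,4,5,6,7}->{3}; X {2,3,4,5,6,7}->{7}
So after constraint 1: D(Y) = {3}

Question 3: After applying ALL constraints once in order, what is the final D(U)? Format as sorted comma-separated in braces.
Answer: {4}

Derivation:
Constraint 1 (U + Y = X) on D(U)={4,5,6,7} D(Y)={3,4,5,6,7} D(X)={2,3,4,5,6,7}: U {4,5,6,7}->{4}; Y {3,4,5,6,7}->{3}; X {2,3,4,5,6,7}->{7}
Constraint 2 (W + Y = X) on D(W)={2,3,4,5,6,7} D(Y)={3} D(X)={7}: W {2,3,4,5,6,7}->{4}
Constraint 3 (Y != X) on D(Y)={3} D(X)={7}: no change
So after all 3 constraints: D(U) = {4}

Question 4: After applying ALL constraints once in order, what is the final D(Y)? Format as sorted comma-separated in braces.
Answer: {3}

Derivation:
Constraint 1 (U + Y = X) on D(U)={4,5,6,7} D(Y)={3,4,5,6,7} D(X)={2,3,4,5,6,7}: U {4,5,6,7}->{4}; Y {3,4,5,6,7}->{3}; X {2,3,4,5,6,7}->{7}
Constraint 2 (W + Y = X) on D(W)={2,3,4,5,6,7} D(Y)={3} D(X)={7}: W {2,3,4,5,6,7}->{4}
Constraint 3 (Y != X) on D(Y)={3} D(X)={7}: no change
So after all 3 constraints: D(Y) = {3}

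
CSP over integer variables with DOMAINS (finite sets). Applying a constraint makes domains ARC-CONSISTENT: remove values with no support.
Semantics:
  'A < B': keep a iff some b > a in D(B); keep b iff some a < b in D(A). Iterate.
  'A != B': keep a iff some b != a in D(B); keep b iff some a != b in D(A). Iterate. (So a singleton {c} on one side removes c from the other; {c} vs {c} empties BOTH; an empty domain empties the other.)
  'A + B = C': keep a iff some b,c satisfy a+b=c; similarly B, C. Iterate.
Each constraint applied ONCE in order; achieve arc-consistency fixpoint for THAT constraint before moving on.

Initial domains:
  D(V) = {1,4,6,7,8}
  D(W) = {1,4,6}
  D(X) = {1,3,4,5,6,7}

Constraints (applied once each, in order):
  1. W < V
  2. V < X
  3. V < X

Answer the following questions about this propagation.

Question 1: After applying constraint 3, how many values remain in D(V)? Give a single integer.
Constraint 1 (W < V) on D(W)={1,4,6} D(V)={1,4,6,7,8}: V {1,4,6,7,8}->{4,6,7,8}
Constraint 2 (V < X) on D(V)={4,6,7,8} D(X)={1,3,4,5,6,7}: V {4,6,7,8}->{4,6}; X {1,3,4,5,6,7}->{5,6,7}
Constraint 3 (V < X) on D(V)={4,6} D(X)={5,6,7}: no change
So after constraint 3: D(V)={4,6}, size = 2

Answer: 2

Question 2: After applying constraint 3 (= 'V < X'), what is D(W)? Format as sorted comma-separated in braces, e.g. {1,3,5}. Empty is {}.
Answer: {1,4,6}

Derivation:
Constraint 1 (W < V) on D(W)={1,4,6} D(V)={1,4,6,7,8}: V {1,4,6,7,8}->{4,6,7,8}
Constraint 2 (V < X) on D(V)={4,6,7,8} D(X)={1,3,4,5,6,7}: V {4,6,7,8}->{4,6}; X {1,3,4,5,6,7}->{5,6,7}
Constraint 3 (V < X) on D(V)={4,6} D(X)={5,6,7}: no change
So after constraint 3: D(W) = {1,4,6}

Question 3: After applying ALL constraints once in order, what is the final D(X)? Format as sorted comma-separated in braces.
Answer: {5,6,7}

Derivation:
Constraint 1 (W < V) on D(W)={1,4,6} D(V)={1,4,6,7,8}: V {1,4,6,7,8}->{4,6,7,8}
Constraint 2 (V < X) on D(V)={4,6,7,8} D(X)={1,3,4,5,6,7}: V {4,6,7,8}->{4,6}; X {1,3,4,5,6,7}->{5,6,7}
Constraint 3 (V < X) on D(V)={4,6} D(X)={5,6,7}: no change
So after all 3 constraints: D(X) = {5,6,7}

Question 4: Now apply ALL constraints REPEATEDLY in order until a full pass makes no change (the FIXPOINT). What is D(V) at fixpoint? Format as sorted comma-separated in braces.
pass 0 (initial): D(V)={1,4,6,7,8}
pass 1: V {1,4,6,7,8}->{4,6}; X {1,3,4,5,6,7}->{5,6,7}
pass 2: W {1,4,6}->{1,4}
pass 3: no change
Fixpoint after 3 passes: D(V) = {4,6}

Answer: {4,6}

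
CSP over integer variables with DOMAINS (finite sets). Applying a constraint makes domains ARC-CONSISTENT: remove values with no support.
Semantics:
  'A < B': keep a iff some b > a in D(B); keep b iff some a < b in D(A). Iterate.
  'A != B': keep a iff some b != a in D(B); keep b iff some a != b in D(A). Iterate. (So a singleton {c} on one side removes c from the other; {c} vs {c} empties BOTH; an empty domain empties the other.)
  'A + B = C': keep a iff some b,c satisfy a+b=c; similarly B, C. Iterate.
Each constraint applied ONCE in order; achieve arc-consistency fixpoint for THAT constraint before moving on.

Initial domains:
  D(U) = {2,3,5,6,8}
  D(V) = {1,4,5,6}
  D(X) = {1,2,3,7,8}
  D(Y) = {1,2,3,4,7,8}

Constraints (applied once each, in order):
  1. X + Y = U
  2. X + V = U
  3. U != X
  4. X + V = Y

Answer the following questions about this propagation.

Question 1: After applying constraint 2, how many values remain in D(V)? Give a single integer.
Constraint 1 (X + Y = U) on D(X)={1,2,3,7,8} D(Y)={1,2,3,4,7,8} D(U)={2,3,5,6,8}: X {1,2,3,7,8}->{1,2,3,7}; Y {1,2,3,4,7,8}->{1,2,3,4,7}
Constraint 2 (X + V = U) on D(X)={1,2,3,7} D(V)={1,4,5,6} D(U)={2,3,5,6,8}: no change
So after constraint 2: D(V)={1,4,5,6}, size = 4

Answer: 4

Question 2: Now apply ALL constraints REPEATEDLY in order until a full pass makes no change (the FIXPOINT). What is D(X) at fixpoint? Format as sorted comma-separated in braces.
pass 0 (initial): D(X)={1,2,3,7,8}
pass 1: X {1,2,3,7,8}->{1,2,3}; Y {1,2,3,4,7,8}->{2,3,4,7}
pass 2: U {2,3,5,6,8}->{3,5,6,8}
pass 3: no change
Fixpoint after 3 passes: D(X) = {1,2,3}

Answer: {1,2,3}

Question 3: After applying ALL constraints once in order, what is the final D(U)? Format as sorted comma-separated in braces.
Constraint 1 (X + Y = U) on D(X)={1,2,3,7,8} D(Y)={1,2,3,4,7,8} D(U)={2,3,5,6,8}: X {1,2,3,7,8}->{1,2,3,7}; Y {1,2,3,4,7,8}->{1,2,3,4,7}
Constraint 2 (X + V = U) on D(X)={1,2,3,7} D(V)={1,4,5,6} D(U)={2,3,5,6,8}: no change
Constraint 3 (U != X) on D(U)={2,3,5,6,8} D(X)={1,2,3,7}: no change
Constraint 4 (X + V = Y) on D(X)={1,2,3,7} D(V)={1,4,5,6} D(Y)={1,2,3,4,7}: X {1,2,3,7}->{1,2,3}; Y {1,2,3,4,7}->{2,3,4,7}
So after all 4 constraints: D(U) = {2,3,5,6,8}

Answer: {2,3,5,6,8}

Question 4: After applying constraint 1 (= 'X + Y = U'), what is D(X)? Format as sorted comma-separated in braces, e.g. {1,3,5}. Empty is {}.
Constraint 1 (X + Y = U) on D(X)={1,2,3,7,8} D(Y)={1,2,3,4,7,8} D(U)={2,3,5,6,8}: X {1,2,3,7,8}->{1,2,3,7}; Y {1,2,3,4,7,8}->{1,2,3,4,7}
So after constraint 1: D(X) = {1,2,3,7}

Answer: {1,2,3,7}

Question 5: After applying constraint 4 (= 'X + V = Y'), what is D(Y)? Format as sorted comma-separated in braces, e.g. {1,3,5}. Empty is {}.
Constraint 1 (X + Y = U) on D(X)={1,2,3,7,8} D(Y)={1,2,3,4,7,8} D(U)={2,3,5,6,8}: X {1,2,3,7,8}->{1,2,3,7}; Y {1,2,3,4,7,8}->{1,2,3,4,7}
Constraint 2 (X + V = U) on D(X)={1,2,3,7} D(V)={1,4,5,6} D(U)={2,3,5,6,8}: no change
Constraint 3 (U != X) on D(U)={2,3,5,6,8} D(X)={1,2,3,7}: no change
Constraint 4 (X + V = Y) on D(X)={1,2,3,7} D(V)={1,4,5,6} D(Y)={1,2,3,4,7}: X {1,2,3,7}->{1,2,3}; Y {1,2,3,4,7}->{2,3,4,7}
So after constraint 4: D(Y) = {2,3,4,7}

Answer: {2,3,4,7}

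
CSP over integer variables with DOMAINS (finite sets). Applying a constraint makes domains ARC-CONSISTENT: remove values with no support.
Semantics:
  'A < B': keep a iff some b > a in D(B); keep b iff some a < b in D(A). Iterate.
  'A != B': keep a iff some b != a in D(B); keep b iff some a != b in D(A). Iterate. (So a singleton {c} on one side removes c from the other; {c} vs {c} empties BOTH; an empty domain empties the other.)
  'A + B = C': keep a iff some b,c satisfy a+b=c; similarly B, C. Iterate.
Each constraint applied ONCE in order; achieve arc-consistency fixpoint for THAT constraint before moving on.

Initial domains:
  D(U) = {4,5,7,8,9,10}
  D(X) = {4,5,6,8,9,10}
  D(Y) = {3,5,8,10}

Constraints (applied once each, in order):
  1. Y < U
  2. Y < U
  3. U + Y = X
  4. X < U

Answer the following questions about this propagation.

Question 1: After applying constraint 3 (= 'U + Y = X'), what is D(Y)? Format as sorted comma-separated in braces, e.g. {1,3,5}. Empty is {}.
Constraint 1 (Y < U) on D(Y)={3,5,8,10} D(U)={4,5,7,8,9,10}: Y {3,5,8,10}->{3,5,8}
Constraint 2 (Y < U) on D(Y)={3,5,8} D(U)={4,5,7,8,9,10}: no change
Constraint 3 (U + Y = X) on D(U)={4,5,7,8,9,10} D(Y)={3,5,8} D(X)={4,5,6,8,9,10}: U {4,5,7,8,9,10}->{4,5,7}; Y {3,5,8}->{3,5}; X {4,5,6,8,9,10}->{8,9,10}
So after constraint 3: D(Y) = {3,5}

Answer: {3,5}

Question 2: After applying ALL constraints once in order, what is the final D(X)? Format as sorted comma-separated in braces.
Constraint 1 (Y < U) on D(Y)={3,5,8,10} D(U)={4,5,7,8,9,10}: Y {3,5,8,10}->{3,5,8}
Constraint 2 (Y < U) on D(Y)={3,5,8} D(U)={4,5,7,8,9,10}: no change
Constraint 3 (U + Y = X) on D(U)={4,5,7,8,9,10} D(Y)={3,5,8} D(X)={4,5,6,8,9,10}: U {4,5,7,8,9,10}->{4,5,7}; Y {3,5,8}->{3,5}; X {4,5,6,8,9,10}->{8,9,10}
Constraint 4 (X < U) on D(X)={8,9,10} D(U)={4,5,7}: X {8,9,10}->{}; U {4,5,7}->{}
So after all 4 constraints: D(X) = {}

Answer: {}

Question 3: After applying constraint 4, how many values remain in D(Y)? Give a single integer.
Constraint 1 (Y < U) on D(Y)={3,5,8,10} D(U)={4,5,7,8,9,10}: Y {3,5,8,10}->{3,5,8}
Constraint 2 (Y < U) on D(Y)={3,5,8} D(U)={4,5,7,8,9,10}: no change
Constraint 3 (U + Y = X) on D(U)={4,5,7,8,9,10} D(Y)={3,5,8} D(X)={4,5,6,8,9,10}: U {4,5,7,8,9,10}->{4,5,7}; Y {3,5,8}->{3,5}; X {4,5,6,8,9,10}->{8,9,10}
Constraint 4 (X < U) on D(X)={8,9,10} D(U)={4,5,7}: X {8,9,10}->{}; U {4,5,7}->{}
So after constraint 4: D(Y)={3,5}, size = 2

Answer: 2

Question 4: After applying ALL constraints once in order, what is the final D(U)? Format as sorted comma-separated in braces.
Constraint 1 (Y < U) on D(Y)={3,5,8,10} D(U)={4,5,7,8,9,10}: Y {3,5,8,10}->{3,5,8}
Constraint 2 (Y < U) on D(Y)={3,5,8} D(U)={4,5,7,8,9,10}: no change
Constraint 3 (U + Y = X) on D(U)={4,5,7,8,9,10} D(Y)={3,5,8} D(X)={4,5,6,8,9,10}: U {4,5,7,8,9,10}->{4,5,7}; Y {3,5,8}->{3,5}; X {4,5,6,8,9,10}->{8,9,10}
Constraint 4 (X < U) on D(X)={8,9,10} D(U)={4,5,7}: X {8,9,10}->{}; U {4,5,7}->{}
So after all 4 constraints: D(U) = {}

Answer: {}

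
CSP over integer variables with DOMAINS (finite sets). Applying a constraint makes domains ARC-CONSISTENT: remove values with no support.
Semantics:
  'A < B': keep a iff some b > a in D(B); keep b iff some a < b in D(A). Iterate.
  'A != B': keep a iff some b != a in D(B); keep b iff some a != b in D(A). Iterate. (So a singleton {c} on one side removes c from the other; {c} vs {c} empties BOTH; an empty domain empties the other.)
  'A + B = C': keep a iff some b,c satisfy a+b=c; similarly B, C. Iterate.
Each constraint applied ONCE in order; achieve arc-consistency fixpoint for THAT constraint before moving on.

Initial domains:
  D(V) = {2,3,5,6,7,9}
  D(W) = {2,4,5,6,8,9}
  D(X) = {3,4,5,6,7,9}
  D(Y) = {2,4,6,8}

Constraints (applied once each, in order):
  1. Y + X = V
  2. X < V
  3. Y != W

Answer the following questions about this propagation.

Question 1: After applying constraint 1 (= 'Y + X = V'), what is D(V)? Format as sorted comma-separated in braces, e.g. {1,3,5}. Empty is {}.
Constraint 1 (Y + X = V) on D(Y)={2,4,6,8} D(X)={3,4,5,6,7,9} D(V)={2,3,5,6,7,9}: Y {2,4,6,8}->{2,4,6}; X {3,4,5,6,7,9}->{3,4,5,7}; V {2,3,5,6,7,9}->{5,6,7,9}
So after constraint 1: D(V) = {5,6,7,9}

Answer: {5,6,7,9}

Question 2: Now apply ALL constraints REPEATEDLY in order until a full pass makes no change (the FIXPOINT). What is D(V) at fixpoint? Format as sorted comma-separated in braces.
Answer: {5,6,7,9}

Derivation:
pass 0 (initial): D(V)={2,3,5,6,7,9}
pass 1: V {2,3,5,6,7,9}->{5,6,7,9}; X {3,4,5,6,7,9}->{3,4,5,7}; Y {2,4,6,8}->{2,4,6}
pass 2: no change
Fixpoint after 2 passes: D(V) = {5,6,7,9}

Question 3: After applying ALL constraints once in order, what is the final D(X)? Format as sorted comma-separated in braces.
Constraint 1 (Y + X = V) on D(Y)={2,4,6,8} D(X)={3,4,5,6,7,9} D(V)={2,3,5,6,7,9}: Y {2,4,6,8}->{2,4,6}; X {3,4,5,6,7,9}->{3,4,5,7}; V {2,3,5,6,7,9}->{5,6,7,9}
Constraint 2 (X < V) on D(X)={3,4,5,7} D(V)={5,6,7,9}: no change
Constraint 3 (Y != W) on D(Y)={2,4,6} D(W)={2,4,5,6,8,9}: no change
So after all 3 constraints: D(X) = {3,4,5,7}

Answer: {3,4,5,7}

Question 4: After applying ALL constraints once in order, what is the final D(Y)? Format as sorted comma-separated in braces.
Constraint 1 (Y + X = V) on D(Y)={2,4,6,8} D(X)={3,4,5,6,7,9} D(V)={2,3,5,6,7,9}: Y {2,4,6,8}->{2,4,6}; X {3,4,5,6,7,9}->{3,4,5,7}; V {2,3,5,6,7,9}->{5,6,7,9}
Constraint 2 (X < V) on D(X)={3,4,5,7} D(V)={5,6,7,9}: no change
Constraint 3 (Y != W) on D(Y)={2,4,6} D(W)={2,4,5,6,8,9}: no change
So after all 3 constraints: D(Y) = {2,4,6}

Answer: {2,4,6}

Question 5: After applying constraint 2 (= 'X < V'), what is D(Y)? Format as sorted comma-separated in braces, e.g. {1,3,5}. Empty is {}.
Answer: {2,4,6}

Derivation:
Constraint 1 (Y + X = V) on D(Y)={2,4,6,8} D(X)={3,4,5,6,7,9} D(V)={2,3,5,6,7,9}: Y {2,4,6,8}->{2,4,6}; X {3,4,5,6,7,9}->{3,4,5,7}; V {2,3,5,6,7,9}->{5,6,7,9}
Constraint 2 (X < V) on D(X)={3,4,5,7} D(V)={5,6,7,9}: no change
So after constraint 2: D(Y) = {2,4,6}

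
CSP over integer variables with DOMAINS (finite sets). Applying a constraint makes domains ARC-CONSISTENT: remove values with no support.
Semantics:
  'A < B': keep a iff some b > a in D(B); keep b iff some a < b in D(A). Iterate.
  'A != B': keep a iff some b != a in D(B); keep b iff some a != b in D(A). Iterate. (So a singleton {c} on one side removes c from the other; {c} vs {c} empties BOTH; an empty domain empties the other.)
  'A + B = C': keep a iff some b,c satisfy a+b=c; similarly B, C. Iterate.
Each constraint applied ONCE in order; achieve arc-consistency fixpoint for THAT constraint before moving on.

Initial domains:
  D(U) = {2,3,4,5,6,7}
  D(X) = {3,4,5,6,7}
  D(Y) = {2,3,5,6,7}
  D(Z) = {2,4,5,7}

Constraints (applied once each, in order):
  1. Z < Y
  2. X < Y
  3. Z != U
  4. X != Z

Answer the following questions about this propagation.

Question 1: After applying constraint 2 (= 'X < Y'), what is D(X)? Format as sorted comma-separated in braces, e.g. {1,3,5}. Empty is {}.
Answer: {3,4,5,6}

Derivation:
Constraint 1 (Z < Y) on D(Z)={2,4,5,7} D(Y)={2,3,5,6,7}: Z {2,4,5,7}->{2,4,5}; Y {2,3,5,6,7}->{3,5,6,7}
Constraint 2 (X < Y) on D(X)={3,4,5,6,7} D(Y)={3,5,6,7}: X {3,4,5,6,7}->{3,4,5,6}; Y {3,5,6,7}->{5,6,7}
So after constraint 2: D(X) = {3,4,5,6}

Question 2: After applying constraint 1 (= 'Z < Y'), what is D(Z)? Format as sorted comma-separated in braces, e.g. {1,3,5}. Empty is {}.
Constraint 1 (Z < Y) on D(Z)={2,4,5,7} D(Y)={2,3,5,6,7}: Z {2,4,5,7}->{2,4,5}; Y {2,3,5,6,7}->{3,5,6,7}
So after constraint 1: D(Z) = {2,4,5}

Answer: {2,4,5}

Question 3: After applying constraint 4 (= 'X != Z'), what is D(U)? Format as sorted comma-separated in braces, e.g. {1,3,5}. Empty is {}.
Answer: {2,3,4,5,6,7}

Derivation:
Constraint 1 (Z < Y) on D(Z)={2,4,5,7} D(Y)={2,3,5,6,7}: Z {2,4,5,7}->{2,4,5}; Y {2,3,5,6,7}->{3,5,6,7}
Constraint 2 (X < Y) on D(X)={3,4,5,6,7} D(Y)={3,5,6,7}: X {3,4,5,6,7}->{3,4,5,6}; Y {3,5,6,7}->{5,6,7}
Constraint 3 (Z != U) on D(Z)={2,4,5} D(U)={2,3,4,5,6,7}: no change
Constraint 4 (X != Z) on D(X)={3,4,5,6} D(Z)={2,4,5}: no change
So after constraint 4: D(U) = {2,3,4,5,6,7}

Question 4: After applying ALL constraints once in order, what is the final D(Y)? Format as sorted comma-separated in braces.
Answer: {5,6,7}

Derivation:
Constraint 1 (Z < Y) on D(Z)={2,4,5,7} D(Y)={2,3,5,6,7}: Z {2,4,5,7}->{2,4,5}; Y {2,3,5,6,7}->{3,5,6,7}
Constraint 2 (X < Y) on D(X)={3,4,5,6,7} D(Y)={3,5,6,7}: X {3,4,5,6,7}->{3,4,5,6}; Y {3,5,6,7}->{5,6,7}
Constraint 3 (Z != U) on D(Z)={2,4,5} D(U)={2,3,4,5,6,7}: no change
Constraint 4 (X != Z) on D(X)={3,4,5,6} D(Z)={2,4,5}: no change
So after all 4 constraints: D(Y) = {5,6,7}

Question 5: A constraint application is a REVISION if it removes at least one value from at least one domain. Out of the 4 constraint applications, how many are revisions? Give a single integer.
Constraint 1 (Z < Y) on D(Z)={2,4,5,7} D(Y)={2,3,5,6,7}: Z {2,4,5,7}->{2,4,5}; Y {2,3,5,6,7}->{3,5,6,7} => REVISION
Constraint 2 (X < Y) on D(X)={3,4,5,6,7} D(Y)={3,5,6,7}: X {3,4,5,6,7}->{3,4,5,6}; Y {3,5,6,7}->{5,6,7} => REVISION
Constraint 3 (Z != U) on D(Z)={2,4,5} D(U)={2,3,4,5,6,7}: no change => not a revision
Constraint 4 (X != Z) on D(X)={3,4,5,6} D(Z)={2,4,5}: no change => not a revision
Total revisions = 2

Answer: 2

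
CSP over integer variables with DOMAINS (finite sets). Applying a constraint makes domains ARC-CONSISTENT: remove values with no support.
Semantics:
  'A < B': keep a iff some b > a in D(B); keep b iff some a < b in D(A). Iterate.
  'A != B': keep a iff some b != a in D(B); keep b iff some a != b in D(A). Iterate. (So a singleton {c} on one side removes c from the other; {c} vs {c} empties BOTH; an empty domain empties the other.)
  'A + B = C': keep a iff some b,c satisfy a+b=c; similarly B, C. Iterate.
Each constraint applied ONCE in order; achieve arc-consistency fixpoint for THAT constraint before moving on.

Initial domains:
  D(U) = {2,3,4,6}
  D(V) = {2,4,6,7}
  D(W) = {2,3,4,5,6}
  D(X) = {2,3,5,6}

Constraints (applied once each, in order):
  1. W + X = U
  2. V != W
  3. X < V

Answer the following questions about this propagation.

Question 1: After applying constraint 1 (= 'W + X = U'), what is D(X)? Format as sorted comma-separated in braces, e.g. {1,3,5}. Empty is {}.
Answer: {2,3}

Derivation:
Constraint 1 (W + X = U) on D(W)={2,3,4,5,6} D(X)={2,3,5,6} D(U)={2,3,4,6}: W {2,3,4,5,6}->{2,3,4}; X {2,3,5,6}->{2,3}; U {2,3,4,6}->{4,6}
So after constraint 1: D(X) = {2,3}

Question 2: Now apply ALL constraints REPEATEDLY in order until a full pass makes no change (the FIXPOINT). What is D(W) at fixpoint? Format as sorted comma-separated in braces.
pass 0 (initial): D(W)={2,3,4,5,6}
pass 1: U {2,3,4,6}->{4,6}; V {2,4,6,7}->{4,6,7}; W {2,3,4,5,6}->{2,3,4}; X {2,3,5,6}->{2,3}
pass 2: no change
Fixpoint after 2 passes: D(W) = {2,3,4}

Answer: {2,3,4}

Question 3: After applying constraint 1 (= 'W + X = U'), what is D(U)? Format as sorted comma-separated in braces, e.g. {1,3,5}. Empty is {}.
Answer: {4,6}

Derivation:
Constraint 1 (W + X = U) on D(W)={2,3,4,5,6} D(X)={2,3,5,6} D(U)={2,3,4,6}: W {2,3,4,5,6}->{2,3,4}; X {2,3,5,6}->{2,3}; U {2,3,4,6}->{4,6}
So after constraint 1: D(U) = {4,6}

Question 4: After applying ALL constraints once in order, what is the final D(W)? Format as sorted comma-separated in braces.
Answer: {2,3,4}

Derivation:
Constraint 1 (W + X = U) on D(W)={2,3,4,5,6} D(X)={2,3,5,6} D(U)={2,3,4,6}: W {2,3,4,5,6}->{2,3,4}; X {2,3,5,6}->{2,3}; U {2,3,4,6}->{4,6}
Constraint 2 (V != W) on D(V)={2,4,6,7} D(W)={2,3,4}: no change
Constraint 3 (X < V) on D(X)={2,3} D(V)={2,4,6,7}: V {2,4,6,7}->{4,6,7}
So after all 3 constraints: D(W) = {2,3,4}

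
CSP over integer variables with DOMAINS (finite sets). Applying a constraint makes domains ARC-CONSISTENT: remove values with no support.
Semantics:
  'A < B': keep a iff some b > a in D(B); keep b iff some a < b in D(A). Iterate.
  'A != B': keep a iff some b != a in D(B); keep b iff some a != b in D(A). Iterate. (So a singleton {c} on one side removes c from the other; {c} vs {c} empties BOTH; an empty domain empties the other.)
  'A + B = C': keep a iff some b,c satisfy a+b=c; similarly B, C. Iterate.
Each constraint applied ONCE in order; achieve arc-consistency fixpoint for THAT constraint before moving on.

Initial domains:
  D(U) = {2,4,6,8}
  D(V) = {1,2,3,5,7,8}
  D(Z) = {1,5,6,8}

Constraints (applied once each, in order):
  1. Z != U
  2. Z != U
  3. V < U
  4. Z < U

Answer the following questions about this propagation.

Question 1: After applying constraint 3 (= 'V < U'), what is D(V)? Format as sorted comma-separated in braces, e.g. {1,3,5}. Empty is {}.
Constraint 1 (Z != U) on D(Z)={1,5,6,8} D(U)={2,4,6,8}: no change
Constraint 2 (Z != U) on D(Z)={1,5,6,8} D(U)={2,4,6,8}: no change
Constraint 3 (V < U) on D(V)={1,2,3,5,7,8} D(U)={2,4,6,8}: V {1,2,3,5,7,8}->{1,2,3,5,7}
So after constraint 3: D(V) = {1,2,3,5,7}

Answer: {1,2,3,5,7}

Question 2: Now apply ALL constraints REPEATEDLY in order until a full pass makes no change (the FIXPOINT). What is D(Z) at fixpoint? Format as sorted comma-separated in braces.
pass 0 (initial): D(Z)={1,5,6,8}
pass 1: V {1,2,3,5,7,8}->{1,2,3,5,7}; Z {1,5,6,8}->{1,5,6}
pass 2: no change
Fixpoint after 2 passes: D(Z) = {1,5,6}

Answer: {1,5,6}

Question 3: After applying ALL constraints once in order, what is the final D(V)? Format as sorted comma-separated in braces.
Constraint 1 (Z != U) on D(Z)={1,5,6,8} D(U)={2,4,6,8}: no change
Constraint 2 (Z != U) on D(Z)={1,5,6,8} D(U)={2,4,6,8}: no change
Constraint 3 (V < U) on D(V)={1,2,3,5,7,8} D(U)={2,4,6,8}: V {1,2,3,5,7,8}->{1,2,3,5,7}
Constraint 4 (Z < U) on D(Z)={1,5,6,8} D(U)={2,4,6,8}: Z {1,5,6,8}->{1,5,6}
So after all 4 constraints: D(V) = {1,2,3,5,7}

Answer: {1,2,3,5,7}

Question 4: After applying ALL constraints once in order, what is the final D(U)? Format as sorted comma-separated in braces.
Answer: {2,4,6,8}

Derivation:
Constraint 1 (Z != U) on D(Z)={1,5,6,8} D(U)={2,4,6,8}: no change
Constraint 2 (Z != U) on D(Z)={1,5,6,8} D(U)={2,4,6,8}: no change
Constraint 3 (V < U) on D(V)={1,2,3,5,7,8} D(U)={2,4,6,8}: V {1,2,3,5,7,8}->{1,2,3,5,7}
Constraint 4 (Z < U) on D(Z)={1,5,6,8} D(U)={2,4,6,8}: Z {1,5,6,8}->{1,5,6}
So after all 4 constraints: D(U) = {2,4,6,8}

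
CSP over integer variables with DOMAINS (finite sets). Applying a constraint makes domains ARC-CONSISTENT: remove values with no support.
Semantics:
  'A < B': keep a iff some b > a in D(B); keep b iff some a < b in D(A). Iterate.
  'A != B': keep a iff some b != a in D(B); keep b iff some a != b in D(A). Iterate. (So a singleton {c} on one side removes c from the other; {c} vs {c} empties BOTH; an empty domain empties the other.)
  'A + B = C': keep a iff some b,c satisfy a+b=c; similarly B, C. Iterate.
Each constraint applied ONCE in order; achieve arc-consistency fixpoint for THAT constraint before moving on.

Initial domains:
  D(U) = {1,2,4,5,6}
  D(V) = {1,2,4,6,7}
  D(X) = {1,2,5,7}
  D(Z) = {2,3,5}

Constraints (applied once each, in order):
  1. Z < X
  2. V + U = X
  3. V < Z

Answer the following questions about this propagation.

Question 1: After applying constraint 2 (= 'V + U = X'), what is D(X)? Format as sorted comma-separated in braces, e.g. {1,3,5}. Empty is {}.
Answer: {5,7}

Derivation:
Constraint 1 (Z < X) on D(Z)={2,3,5} D(X)={1,2,5,7}: X {1,2,5,7}->{5,7}
Constraint 2 (V + U = X) on D(V)={1,2,4,6,7} D(U)={1,2,4,5,6} D(X)={5,7}: V {1,2,4,6,7}->{1,2,4,6}; U {1,2,4,5,6}->{1,4,5,6}
So after constraint 2: D(X) = {5,7}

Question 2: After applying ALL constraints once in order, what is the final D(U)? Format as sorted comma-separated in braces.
Answer: {1,4,5,6}

Derivation:
Constraint 1 (Z < X) on D(Z)={2,3,5} D(X)={1,2,5,7}: X {1,2,5,7}->{5,7}
Constraint 2 (V + U = X) on D(V)={1,2,4,6,7} D(U)={1,2,4,5,6} D(X)={5,7}: V {1,2,4,6,7}->{1,2,4,6}; U {1,2,4,5,6}->{1,4,5,6}
Constraint 3 (V < Z) on D(V)={1,2,4,6} D(Z)={2,3,5}: V {1,2,4,6}->{1,2,4}
So after all 3 constraints: D(U) = {1,4,5,6}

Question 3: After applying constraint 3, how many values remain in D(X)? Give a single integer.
Constraint 1 (Z < X) on D(Z)={2,3,5} D(X)={1,2,5,7}: X {1,2,5,7}->{5,7}
Constraint 2 (V + U = X) on D(V)={1,2,4,6,7} D(U)={1,2,4,5,6} D(X)={5,7}: V {1,2,4,6,7}->{1,2,4,6}; U {1,2,4,5,6}->{1,4,5,6}
Constraint 3 (V < Z) on D(V)={1,2,4,6} D(Z)={2,3,5}: V {1,2,4,6}->{1,2,4}
So after constraint 3: D(X)={5,7}, size = 2

Answer: 2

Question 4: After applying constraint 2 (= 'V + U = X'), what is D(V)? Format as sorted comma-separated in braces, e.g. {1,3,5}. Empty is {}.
Answer: {1,2,4,6}

Derivation:
Constraint 1 (Z < X) on D(Z)={2,3,5} D(X)={1,2,5,7}: X {1,2,5,7}->{5,7}
Constraint 2 (V + U = X) on D(V)={1,2,4,6,7} D(U)={1,2,4,5,6} D(X)={5,7}: V {1,2,4,6,7}->{1,2,4,6}; U {1,2,4,5,6}->{1,4,5,6}
So after constraint 2: D(V) = {1,2,4,6}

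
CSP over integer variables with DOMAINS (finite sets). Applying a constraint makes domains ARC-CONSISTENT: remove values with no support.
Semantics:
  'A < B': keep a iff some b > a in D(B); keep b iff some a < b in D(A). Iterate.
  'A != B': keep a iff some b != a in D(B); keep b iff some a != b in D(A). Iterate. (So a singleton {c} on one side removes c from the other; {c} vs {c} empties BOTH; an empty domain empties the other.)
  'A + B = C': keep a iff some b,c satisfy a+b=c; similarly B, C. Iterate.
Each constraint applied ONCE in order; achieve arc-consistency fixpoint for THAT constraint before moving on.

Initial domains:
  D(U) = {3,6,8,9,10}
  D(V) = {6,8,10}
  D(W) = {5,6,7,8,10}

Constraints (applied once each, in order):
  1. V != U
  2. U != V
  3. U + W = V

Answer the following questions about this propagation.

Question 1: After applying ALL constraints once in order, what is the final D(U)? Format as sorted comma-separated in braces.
Answer: {3}

Derivation:
Constraint 1 (V != U) on D(V)={6,8,10} D(U)={3,6,8,9,10}: no change
Constraint 2 (U != V) on D(U)={3,6,8,9,10} D(V)={6,8,10}: no change
Constraint 3 (U + W = V) on D(U)={3,6,8,9,10} D(W)={5,6,7,8,10} D(V)={6,8,10}: U {3,6,8,9,10}->{3}; W {5,6,7,8,10}->{5,7}; V {6,8,10}->{8,10}
So after all 3 constraints: D(U) = {3}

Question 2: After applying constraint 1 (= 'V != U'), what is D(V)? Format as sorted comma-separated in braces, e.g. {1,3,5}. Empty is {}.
Answer: {6,8,10}

Derivation:
Constraint 1 (V != U) on D(V)={6,8,10} D(U)={3,6,8,9,10}: no change
So after constraint 1: D(V) = {6,8,10}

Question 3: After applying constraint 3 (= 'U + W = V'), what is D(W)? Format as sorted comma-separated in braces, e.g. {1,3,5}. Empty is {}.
Answer: {5,7}

Derivation:
Constraint 1 (V != U) on D(V)={6,8,10} D(U)={3,6,8,9,10}: no change
Constraint 2 (U != V) on D(U)={3,6,8,9,10} D(V)={6,8,10}: no change
Constraint 3 (U + W = V) on D(U)={3,6,8,9,10} D(W)={5,6,7,8,10} D(V)={6,8,10}: U {3,6,8,9,10}->{3}; W {5,6,7,8,10}->{5,7}; V {6,8,10}->{8,10}
So after constraint 3: D(W) = {5,7}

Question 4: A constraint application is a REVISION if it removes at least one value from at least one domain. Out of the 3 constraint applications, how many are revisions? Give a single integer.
Constraint 1 (V != U) on D(V)={6,8,10} D(U)={3,6,8,9,10}: no change => not a revision
Constraint 2 (U != V) on D(U)={3,6,8,9,10} D(V)={6,8,10}: no change => not a revision
Constraint 3 (U + W = V) on D(U)={3,6,8,9,10} D(W)={5,6,7,8,10} D(V)={6,8,10}: U {3,6,8,9,10}->{3}; W {5,6,7,8,10}->{5,7}; V {6,8,10}->{8,10} => REVISION
Total revisions = 1

Answer: 1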